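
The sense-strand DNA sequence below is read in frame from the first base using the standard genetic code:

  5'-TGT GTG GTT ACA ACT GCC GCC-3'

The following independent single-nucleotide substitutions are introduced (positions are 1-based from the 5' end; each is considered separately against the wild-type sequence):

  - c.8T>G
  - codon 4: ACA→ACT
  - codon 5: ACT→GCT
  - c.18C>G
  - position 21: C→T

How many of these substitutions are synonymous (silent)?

3

Codon 3: GTT (Val) → GGT (Gly) — missense.
Codon 4: ACA (Thr) → ACT (Thr) — synonymous.
Codon 5: ACT (Thr) → GCT (Ala) — missense.
Codon 6: GCC (Ala) → GCG (Ala) — synonymous.
Codon 7: GCC (Ala) → GCT (Ala) — synonymous.
Synonymous: 3 of 5.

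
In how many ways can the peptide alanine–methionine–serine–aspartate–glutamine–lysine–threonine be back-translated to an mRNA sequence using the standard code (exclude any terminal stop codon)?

768

Ala: 4 codons.
Met: 1 codon.
Ser: 6 codons.
Asp: 2 codons.
Gln: 2 codons.
Lys: 2 codons.
Thr: 4 codons.
4 × 1 × 6 × 2 × 2 × 2 × 4 = 768.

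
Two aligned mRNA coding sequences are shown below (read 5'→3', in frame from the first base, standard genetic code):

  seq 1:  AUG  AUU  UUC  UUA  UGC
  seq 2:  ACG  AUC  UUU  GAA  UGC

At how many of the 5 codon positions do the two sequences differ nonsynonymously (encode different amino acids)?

2

Codon 1: AUG Met / ACG Thr — nonsynonymous.
Codon 2: AUU Ile / AUC Ile — synonymous.
Codon 3: UUC Phe / UUU Phe — synonymous.
Codon 4: UUA Leu / GAA Glu — nonsynonymous.
Codon 5: UGC Cys / UGC Cys — identical.
Nonsynonymous differences: 2.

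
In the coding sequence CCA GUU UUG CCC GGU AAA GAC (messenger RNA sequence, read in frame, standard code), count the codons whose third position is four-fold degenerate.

4

Codon 1 CCA (Pro): third position 4-fold.
Codon 2 GUU (Val): third position 4-fold.
Codon 3 UUG (Leu): third position 2-fold.
Codon 4 CCC (Pro): third position 4-fold.
Codon 5 GGU (Gly): third position 4-fold.
Codon 6 AAA (Lys): third position 2-fold.
Codon 7 GAC (Asp): third position 2-fold.
Four-fold degenerate third positions: 4.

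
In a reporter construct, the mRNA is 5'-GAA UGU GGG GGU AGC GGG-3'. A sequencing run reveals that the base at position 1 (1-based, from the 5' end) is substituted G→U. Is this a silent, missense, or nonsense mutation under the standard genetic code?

nonsense

Position 1 falls in codon 1: GAA → Glu.
After the substitution the codon is UAA → Stop.
The new codon is a stop codon, so this is a nonsense mutation.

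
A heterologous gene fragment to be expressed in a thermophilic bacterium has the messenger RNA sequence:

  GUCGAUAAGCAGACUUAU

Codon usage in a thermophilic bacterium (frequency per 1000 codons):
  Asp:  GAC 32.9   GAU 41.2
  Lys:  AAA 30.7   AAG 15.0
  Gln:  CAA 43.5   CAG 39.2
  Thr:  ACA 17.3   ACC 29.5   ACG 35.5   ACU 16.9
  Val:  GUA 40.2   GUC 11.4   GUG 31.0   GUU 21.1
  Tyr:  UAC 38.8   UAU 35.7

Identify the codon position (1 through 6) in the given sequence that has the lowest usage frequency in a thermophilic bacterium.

Codon 1 GUC (Val): 11.4 per 1000.
Codon 2 GAU (Asp): 41.2 per 1000.
Codon 3 AAG (Lys): 15.0 per 1000.
Codon 4 CAG (Gln): 39.2 per 1000.
Codon 5 ACU (Thr): 16.9 per 1000.
Codon 6 UAU (Tyr): 35.7 per 1000.
Lowest frequency is 11.4 at codon 1.

1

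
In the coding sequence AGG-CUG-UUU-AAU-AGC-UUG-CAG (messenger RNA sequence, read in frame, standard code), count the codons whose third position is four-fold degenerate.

Codon 1 AGG (Arg): third position 2-fold.
Codon 2 CUG (Leu): third position 4-fold.
Codon 3 UUU (Phe): third position 2-fold.
Codon 4 AAU (Asn): third position 2-fold.
Codon 5 AGC (Ser): third position 2-fold.
Codon 6 UUG (Leu): third position 2-fold.
Codon 7 CAG (Gln): third position 2-fold.
Four-fold degenerate third positions: 1.

1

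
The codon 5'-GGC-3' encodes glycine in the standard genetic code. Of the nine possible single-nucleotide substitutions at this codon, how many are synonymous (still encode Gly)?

Position 1: none → 0 synonymous.
Position 2: none → 0 synonymous.
Position 3: GGT, GGA, GGG → 3 synonymous.
Total: 0 + 0 + 3 = 3.

3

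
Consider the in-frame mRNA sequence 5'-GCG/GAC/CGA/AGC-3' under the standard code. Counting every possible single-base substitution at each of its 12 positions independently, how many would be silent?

9

Codon 1 (GCG, Ala): 3 synonymous substitutions.
Codon 2 (GAC, Asp): 1 synonymous substitution.
Codon 3 (CGA, Arg): 4 synonymous substitutions.
Codon 4 (AGC, Ser): 1 synonymous substitution.
Total: 3 + 1 + 4 + 1 = 9.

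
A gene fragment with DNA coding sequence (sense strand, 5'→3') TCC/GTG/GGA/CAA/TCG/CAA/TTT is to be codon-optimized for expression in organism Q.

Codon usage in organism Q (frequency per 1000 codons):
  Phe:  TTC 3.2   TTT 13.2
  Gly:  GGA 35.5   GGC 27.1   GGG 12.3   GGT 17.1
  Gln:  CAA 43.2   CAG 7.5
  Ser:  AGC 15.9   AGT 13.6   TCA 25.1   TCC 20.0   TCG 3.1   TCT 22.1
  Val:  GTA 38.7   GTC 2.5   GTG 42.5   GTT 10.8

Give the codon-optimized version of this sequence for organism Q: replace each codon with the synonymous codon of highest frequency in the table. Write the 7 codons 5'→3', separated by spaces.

TCA GTG GGA CAA TCA CAA TTT

Codon 1 (Ser): best is TCA at 25.1.
Codon 2 (Val): best is GTG at 42.5.
Codon 3 (Gly): best is GGA at 35.5.
Codon 4 (Gln): best is CAA at 43.2.
Codon 5 (Ser): best is TCA at 25.1.
Codon 6 (Gln): best is CAA at 43.2.
Codon 7 (Phe): best is TTT at 13.2.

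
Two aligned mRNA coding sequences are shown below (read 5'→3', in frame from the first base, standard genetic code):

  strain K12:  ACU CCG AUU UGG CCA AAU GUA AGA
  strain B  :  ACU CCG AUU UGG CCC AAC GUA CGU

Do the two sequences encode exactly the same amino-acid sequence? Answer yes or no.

Codon 1: ACU Thr / ACU Thr — identical.
Codon 2: CCG Pro / CCG Pro — identical.
Codon 3: AUU Ile / AUU Ile — identical.
Codon 4: UGG Trp / UGG Trp — identical.
Codon 5: CCA Pro / CCC Pro — synonymous.
Codon 6: AAU Asn / AAC Asn — synonymous.
Codon 7: GUA Val / GUA Val — identical.
Codon 8: AGA Arg / CGU Arg — synonymous.
Nonsynonymous differences: 0 → same protein.

yes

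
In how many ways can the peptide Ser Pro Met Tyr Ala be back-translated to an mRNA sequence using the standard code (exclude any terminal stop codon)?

Ser: 6 codons.
Pro: 4 codons.
Met: 1 codon.
Tyr: 2 codons.
Ala: 4 codons.
6 × 4 × 1 × 2 × 4 = 192.

192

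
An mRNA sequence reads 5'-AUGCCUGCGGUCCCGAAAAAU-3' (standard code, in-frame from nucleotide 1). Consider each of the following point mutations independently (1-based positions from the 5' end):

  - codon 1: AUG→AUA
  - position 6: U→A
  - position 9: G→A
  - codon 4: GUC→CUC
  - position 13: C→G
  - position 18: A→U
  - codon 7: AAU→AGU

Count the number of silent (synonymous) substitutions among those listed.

Codon 1: AUG (Met) → AUA (Ile) — missense.
Codon 2: CCU (Pro) → CCA (Pro) — synonymous.
Codon 3: GCG (Ala) → GCA (Ala) — synonymous.
Codon 4: GUC (Val) → CUC (Leu) — missense.
Codon 5: CCG (Pro) → GCG (Ala) — missense.
Codon 6: AAA (Lys) → AAU (Asn) — missense.
Codon 7: AAU (Asn) → AGU (Ser) — missense.
Synonymous: 2 of 7.

2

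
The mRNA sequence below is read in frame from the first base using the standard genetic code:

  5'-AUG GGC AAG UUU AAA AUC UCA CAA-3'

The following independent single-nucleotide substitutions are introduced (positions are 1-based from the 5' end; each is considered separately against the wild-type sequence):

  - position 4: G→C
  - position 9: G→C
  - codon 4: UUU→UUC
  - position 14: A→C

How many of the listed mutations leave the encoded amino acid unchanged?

1

Codon 2: GGC (Gly) → CGC (Arg) — missense.
Codon 3: AAG (Lys) → AAC (Asn) — missense.
Codon 4: UUU (Phe) → UUC (Phe) — synonymous.
Codon 5: AAA (Lys) → ACA (Thr) — missense.
Synonymous: 1 of 4.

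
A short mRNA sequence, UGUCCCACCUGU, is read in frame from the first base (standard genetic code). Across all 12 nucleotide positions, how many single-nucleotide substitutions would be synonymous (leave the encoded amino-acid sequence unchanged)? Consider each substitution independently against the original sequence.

Codon 1 (UGU, Cys): 1 synonymous substitution.
Codon 2 (CCC, Pro): 3 synonymous substitutions.
Codon 3 (ACC, Thr): 3 synonymous substitutions.
Codon 4 (UGU, Cys): 1 synonymous substitution.
Total: 1 + 3 + 3 + 1 = 8.

8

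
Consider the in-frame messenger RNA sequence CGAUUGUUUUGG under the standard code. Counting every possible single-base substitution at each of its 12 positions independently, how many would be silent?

7

Codon 1 (CGA, Arg): 4 synonymous substitutions.
Codon 2 (UUG, Leu): 2 synonymous substitutions.
Codon 3 (UUU, Phe): 1 synonymous substitution.
Codon 4 (UGG, Trp): 0 synonymous substitutions.
Total: 4 + 2 + 1 + 0 = 7.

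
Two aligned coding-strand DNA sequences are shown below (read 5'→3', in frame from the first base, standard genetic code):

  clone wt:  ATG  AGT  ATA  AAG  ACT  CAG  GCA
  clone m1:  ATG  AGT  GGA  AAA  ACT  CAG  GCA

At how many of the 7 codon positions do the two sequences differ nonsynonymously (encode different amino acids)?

1

Codon 1: ATG Met / ATG Met — identical.
Codon 2: AGT Ser / AGT Ser — identical.
Codon 3: ATA Ile / GGA Gly — nonsynonymous.
Codon 4: AAG Lys / AAA Lys — synonymous.
Codon 5: ACT Thr / ACT Thr — identical.
Codon 6: CAG Gln / CAG Gln — identical.
Codon 7: GCA Ala / GCA Ala — identical.
Nonsynonymous differences: 1.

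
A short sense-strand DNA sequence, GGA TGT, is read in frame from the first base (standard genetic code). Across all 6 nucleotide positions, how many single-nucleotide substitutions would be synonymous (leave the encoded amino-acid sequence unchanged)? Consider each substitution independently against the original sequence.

4

Codon 1 (GGA, Gly): 3 synonymous substitutions.
Codon 2 (TGT, Cys): 1 synonymous substitution.
Total: 3 + 1 = 4.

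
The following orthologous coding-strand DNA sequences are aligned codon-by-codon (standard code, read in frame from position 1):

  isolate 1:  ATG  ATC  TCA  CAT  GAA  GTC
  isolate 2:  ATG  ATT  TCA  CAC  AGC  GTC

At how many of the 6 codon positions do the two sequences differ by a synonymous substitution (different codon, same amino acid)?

2

Codon 1: ATG Met / ATG Met — identical.
Codon 2: ATC Ile / ATT Ile — synonymous.
Codon 3: TCA Ser / TCA Ser — identical.
Codon 4: CAT His / CAC His — synonymous.
Codon 5: GAA Glu / AGC Ser — nonsynonymous.
Codon 6: GTC Val / GTC Val — identical.
Synonymous differences: 2.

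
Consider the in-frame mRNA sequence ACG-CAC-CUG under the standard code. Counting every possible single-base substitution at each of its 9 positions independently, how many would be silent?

Codon 1 (ACG, Thr): 3 synonymous substitutions.
Codon 2 (CAC, His): 1 synonymous substitution.
Codon 3 (CUG, Leu): 4 synonymous substitutions.
Total: 3 + 1 + 4 = 8.

8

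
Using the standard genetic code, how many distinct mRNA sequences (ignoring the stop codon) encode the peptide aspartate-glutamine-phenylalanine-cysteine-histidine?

Asp: 2 codons.
Gln: 2 codons.
Phe: 2 codons.
Cys: 2 codons.
His: 2 codons.
2 × 2 × 2 × 2 × 2 = 32.

32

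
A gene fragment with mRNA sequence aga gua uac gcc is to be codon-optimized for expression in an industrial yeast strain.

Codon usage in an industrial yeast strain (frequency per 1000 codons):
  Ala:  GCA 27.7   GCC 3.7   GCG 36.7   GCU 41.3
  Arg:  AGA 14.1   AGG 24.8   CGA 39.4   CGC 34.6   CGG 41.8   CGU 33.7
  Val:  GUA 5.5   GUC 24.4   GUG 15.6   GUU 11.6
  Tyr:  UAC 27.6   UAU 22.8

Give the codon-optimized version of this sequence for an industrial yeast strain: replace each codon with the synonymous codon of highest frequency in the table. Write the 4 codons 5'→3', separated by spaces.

Codon 1 (Arg): best is CGG at 41.8.
Codon 2 (Val): best is GUC at 24.4.
Codon 3 (Tyr): best is UAC at 27.6.
Codon 4 (Ala): best is GCU at 41.3.

CGG GUC UAC GCU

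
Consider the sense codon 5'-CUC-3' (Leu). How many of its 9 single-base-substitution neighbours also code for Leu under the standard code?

Position 1: none → 0 synonymous.
Position 2: none → 0 synonymous.
Position 3: CUU, CUA, CUG → 3 synonymous.
Total: 0 + 0 + 3 = 3.

3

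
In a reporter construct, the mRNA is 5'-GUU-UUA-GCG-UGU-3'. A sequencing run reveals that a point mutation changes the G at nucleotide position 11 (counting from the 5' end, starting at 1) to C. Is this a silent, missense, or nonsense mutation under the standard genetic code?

Position 11 falls in codon 4: UGU → Cys.
After the substitution the codon is UCU → Ser.
Cys ≠ Ser, so this is a missense mutation.

missense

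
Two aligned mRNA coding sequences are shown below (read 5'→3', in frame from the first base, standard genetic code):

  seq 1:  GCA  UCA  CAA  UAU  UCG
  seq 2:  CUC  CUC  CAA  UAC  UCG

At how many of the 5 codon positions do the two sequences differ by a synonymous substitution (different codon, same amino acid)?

Codon 1: GCA Ala / CUC Leu — nonsynonymous.
Codon 2: UCA Ser / CUC Leu — nonsynonymous.
Codon 3: CAA Gln / CAA Gln — identical.
Codon 4: UAU Tyr / UAC Tyr — synonymous.
Codon 5: UCG Ser / UCG Ser — identical.
Synonymous differences: 1.

1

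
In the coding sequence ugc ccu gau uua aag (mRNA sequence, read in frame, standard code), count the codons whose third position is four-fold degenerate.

1

Codon 1 UGC (Cys): third position 2-fold.
Codon 2 CCU (Pro): third position 4-fold.
Codon 3 GAU (Asp): third position 2-fold.
Codon 4 UUA (Leu): third position 2-fold.
Codon 5 AAG (Lys): third position 2-fold.
Four-fold degenerate third positions: 1.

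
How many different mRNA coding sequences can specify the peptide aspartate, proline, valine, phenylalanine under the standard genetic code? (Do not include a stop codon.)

64

Asp: 2 codons.
Pro: 4 codons.
Val: 4 codons.
Phe: 2 codons.
2 × 4 × 4 × 2 = 64.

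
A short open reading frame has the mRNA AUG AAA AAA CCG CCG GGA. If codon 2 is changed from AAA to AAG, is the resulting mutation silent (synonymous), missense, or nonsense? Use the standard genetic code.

silent

Position 6 falls in codon 2: AAA → Lys.
After the substitution the codon is AAG → Lys.
Both encode Lys, so the change is synonymous.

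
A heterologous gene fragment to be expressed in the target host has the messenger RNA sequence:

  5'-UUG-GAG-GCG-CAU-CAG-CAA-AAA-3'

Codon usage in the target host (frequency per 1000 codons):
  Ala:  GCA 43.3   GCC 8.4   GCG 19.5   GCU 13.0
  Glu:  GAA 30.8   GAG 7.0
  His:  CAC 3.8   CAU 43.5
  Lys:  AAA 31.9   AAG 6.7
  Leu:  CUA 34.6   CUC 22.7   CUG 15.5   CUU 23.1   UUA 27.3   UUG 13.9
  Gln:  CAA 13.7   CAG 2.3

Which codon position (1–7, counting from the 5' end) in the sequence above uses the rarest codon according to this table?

Codon 1 UUG (Leu): 13.9 per 1000.
Codon 2 GAG (Glu): 7.0 per 1000.
Codon 3 GCG (Ala): 19.5 per 1000.
Codon 4 CAU (His): 43.5 per 1000.
Codon 5 CAG (Gln): 2.3 per 1000.
Codon 6 CAA (Gln): 13.7 per 1000.
Codon 7 AAA (Lys): 31.9 per 1000.
Lowest frequency is 2.3 at codon 5.

5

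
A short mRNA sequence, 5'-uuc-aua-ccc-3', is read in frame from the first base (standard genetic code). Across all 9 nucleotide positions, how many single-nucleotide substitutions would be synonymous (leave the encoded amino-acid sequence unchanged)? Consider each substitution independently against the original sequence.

Codon 1 (UUC, Phe): 1 synonymous substitution.
Codon 2 (AUA, Ile): 2 synonymous substitutions.
Codon 3 (CCC, Pro): 3 synonymous substitutions.
Total: 1 + 2 + 3 = 6.

6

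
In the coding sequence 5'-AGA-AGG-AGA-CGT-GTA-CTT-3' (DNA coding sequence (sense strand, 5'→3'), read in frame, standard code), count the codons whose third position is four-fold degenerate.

Codon 1 AGA (Arg): third position 2-fold.
Codon 2 AGG (Arg): third position 2-fold.
Codon 3 AGA (Arg): third position 2-fold.
Codon 4 CGT (Arg): third position 4-fold.
Codon 5 GTA (Val): third position 4-fold.
Codon 6 CTT (Leu): third position 4-fold.
Four-fold degenerate third positions: 3.

3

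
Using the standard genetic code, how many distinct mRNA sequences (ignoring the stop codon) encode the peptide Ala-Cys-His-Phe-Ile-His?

192

Ala: 4 codons.
Cys: 2 codons.
His: 2 codons.
Phe: 2 codons.
Ile: 3 codons.
His: 2 codons.
4 × 2 × 2 × 2 × 3 × 2 = 192.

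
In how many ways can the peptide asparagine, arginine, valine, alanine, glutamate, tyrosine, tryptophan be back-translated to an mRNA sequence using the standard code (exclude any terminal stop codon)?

Asn: 2 codons.
Arg: 6 codons.
Val: 4 codons.
Ala: 4 codons.
Glu: 2 codons.
Tyr: 2 codons.
Trp: 1 codon.
2 × 6 × 4 × 4 × 2 × 2 × 1 = 768.

768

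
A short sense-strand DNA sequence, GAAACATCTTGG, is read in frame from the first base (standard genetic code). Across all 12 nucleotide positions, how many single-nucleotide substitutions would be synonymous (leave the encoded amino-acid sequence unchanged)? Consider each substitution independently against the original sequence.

7

Codon 1 (GAA, Glu): 1 synonymous substitution.
Codon 2 (ACA, Thr): 3 synonymous substitutions.
Codon 3 (TCT, Ser): 3 synonymous substitutions.
Codon 4 (TGG, Trp): 0 synonymous substitutions.
Total: 1 + 3 + 3 + 0 = 7.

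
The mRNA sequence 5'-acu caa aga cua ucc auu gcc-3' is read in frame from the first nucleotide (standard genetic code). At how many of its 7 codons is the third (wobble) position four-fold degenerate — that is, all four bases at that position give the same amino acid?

4

Codon 1 ACU (Thr): third position 4-fold.
Codon 2 CAA (Gln): third position 2-fold.
Codon 3 AGA (Arg): third position 2-fold.
Codon 4 CUA (Leu): third position 4-fold.
Codon 5 UCC (Ser): third position 4-fold.
Codon 6 AUU (Ile): third position 3-fold.
Codon 7 GCC (Ala): third position 4-fold.
Four-fold degenerate third positions: 4.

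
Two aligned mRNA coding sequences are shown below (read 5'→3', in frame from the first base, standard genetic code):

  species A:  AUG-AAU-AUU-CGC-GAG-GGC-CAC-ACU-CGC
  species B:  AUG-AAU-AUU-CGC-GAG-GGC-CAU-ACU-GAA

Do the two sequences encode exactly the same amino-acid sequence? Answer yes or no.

Codon 1: AUG Met / AUG Met — identical.
Codon 2: AAU Asn / AAU Asn — identical.
Codon 3: AUU Ile / AUU Ile — identical.
Codon 4: CGC Arg / CGC Arg — identical.
Codon 5: GAG Glu / GAG Glu — identical.
Codon 6: GGC Gly / GGC Gly — identical.
Codon 7: CAC His / CAU His — synonymous.
Codon 8: ACU Thr / ACU Thr — identical.
Codon 9: CGC Arg / GAA Glu — nonsynonymous.
Nonsynonymous differences: 1 → different protein.

no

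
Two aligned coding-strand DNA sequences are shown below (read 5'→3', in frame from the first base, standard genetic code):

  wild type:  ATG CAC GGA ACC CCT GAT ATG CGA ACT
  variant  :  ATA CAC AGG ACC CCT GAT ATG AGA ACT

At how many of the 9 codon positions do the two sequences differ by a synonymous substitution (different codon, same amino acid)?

Codon 1: ATG Met / ATA Ile — nonsynonymous.
Codon 2: CAC His / CAC His — identical.
Codon 3: GGA Gly / AGG Arg — nonsynonymous.
Codon 4: ACC Thr / ACC Thr — identical.
Codon 5: CCT Pro / CCT Pro — identical.
Codon 6: GAT Asp / GAT Asp — identical.
Codon 7: ATG Met / ATG Met — identical.
Codon 8: CGA Arg / AGA Arg — synonymous.
Codon 9: ACT Thr / ACT Thr — identical.
Synonymous differences: 1.

1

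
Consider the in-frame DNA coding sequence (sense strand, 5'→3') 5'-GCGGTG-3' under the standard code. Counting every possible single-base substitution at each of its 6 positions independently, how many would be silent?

6

Codon 1 (GCG, Ala): 3 synonymous substitutions.
Codon 2 (GTG, Val): 3 synonymous substitutions.
Total: 3 + 3 = 6.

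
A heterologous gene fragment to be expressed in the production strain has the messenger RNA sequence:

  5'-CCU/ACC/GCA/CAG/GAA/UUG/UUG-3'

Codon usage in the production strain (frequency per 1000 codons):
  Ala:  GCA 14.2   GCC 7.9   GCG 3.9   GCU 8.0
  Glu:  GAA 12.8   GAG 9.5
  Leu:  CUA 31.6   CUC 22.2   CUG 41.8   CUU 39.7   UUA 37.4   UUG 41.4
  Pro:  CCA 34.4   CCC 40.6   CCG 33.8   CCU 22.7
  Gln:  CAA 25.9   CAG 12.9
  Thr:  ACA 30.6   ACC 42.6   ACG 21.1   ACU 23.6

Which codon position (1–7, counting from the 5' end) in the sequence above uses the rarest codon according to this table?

5

Codon 1 CCU (Pro): 22.7 per 1000.
Codon 2 ACC (Thr): 42.6 per 1000.
Codon 3 GCA (Ala): 14.2 per 1000.
Codon 4 CAG (Gln): 12.9 per 1000.
Codon 5 GAA (Glu): 12.8 per 1000.
Codon 6 UUG (Leu): 41.4 per 1000.
Codon 7 UUG (Leu): 41.4 per 1000.
Lowest frequency is 12.8 at codon 5.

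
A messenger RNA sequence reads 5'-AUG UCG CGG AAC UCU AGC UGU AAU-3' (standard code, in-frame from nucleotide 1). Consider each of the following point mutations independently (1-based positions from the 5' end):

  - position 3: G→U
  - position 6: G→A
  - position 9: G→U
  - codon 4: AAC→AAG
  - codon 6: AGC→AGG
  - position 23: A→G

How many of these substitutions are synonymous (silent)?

Codon 1: AUG (Met) → AUU (Ile) — missense.
Codon 2: UCG (Ser) → UCA (Ser) — synonymous.
Codon 3: CGG (Arg) → CGU (Arg) — synonymous.
Codon 4: AAC (Asn) → AAG (Lys) — missense.
Codon 6: AGC (Ser) → AGG (Arg) — missense.
Codon 8: AAU (Asn) → AGU (Ser) — missense.
Synonymous: 2 of 6.

2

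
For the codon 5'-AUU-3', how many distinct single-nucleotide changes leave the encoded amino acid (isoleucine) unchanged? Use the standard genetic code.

Position 1: none → 0 synonymous.
Position 2: none → 0 synonymous.
Position 3: AUC, AUA → 2 synonymous.
Total: 0 + 0 + 2 = 2.

2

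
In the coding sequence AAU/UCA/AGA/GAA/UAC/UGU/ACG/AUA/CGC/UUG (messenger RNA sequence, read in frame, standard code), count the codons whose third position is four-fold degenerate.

3

Codon 1 AAU (Asn): third position 2-fold.
Codon 2 UCA (Ser): third position 4-fold.
Codon 3 AGA (Arg): third position 2-fold.
Codon 4 GAA (Glu): third position 2-fold.
Codon 5 UAC (Tyr): third position 2-fold.
Codon 6 UGU (Cys): third position 2-fold.
Codon 7 ACG (Thr): third position 4-fold.
Codon 8 AUA (Ile): third position 3-fold.
Codon 9 CGC (Arg): third position 4-fold.
Codon 10 UUG (Leu): third position 2-fold.
Four-fold degenerate third positions: 3.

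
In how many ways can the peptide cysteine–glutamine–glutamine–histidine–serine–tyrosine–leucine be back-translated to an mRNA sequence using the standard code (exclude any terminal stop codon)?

Cys: 2 codons.
Gln: 2 codons.
Gln: 2 codons.
His: 2 codons.
Ser: 6 codons.
Tyr: 2 codons.
Leu: 6 codons.
2 × 2 × 2 × 2 × 6 × 2 × 6 = 1152.

1152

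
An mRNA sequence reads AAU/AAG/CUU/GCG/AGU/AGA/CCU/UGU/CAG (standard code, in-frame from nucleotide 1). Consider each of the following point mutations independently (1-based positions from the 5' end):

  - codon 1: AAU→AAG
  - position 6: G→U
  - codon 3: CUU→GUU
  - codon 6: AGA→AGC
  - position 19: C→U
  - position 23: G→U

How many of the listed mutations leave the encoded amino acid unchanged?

Codon 1: AAU (Asn) → AAG (Lys) — missense.
Codon 2: AAG (Lys) → AAU (Asn) — missense.
Codon 3: CUU (Leu) → GUU (Val) — missense.
Codon 6: AGA (Arg) → AGC (Ser) — missense.
Codon 7: CCU (Pro) → UCU (Ser) — missense.
Codon 8: UGU (Cys) → UUU (Phe) — missense.
Synonymous: 0 of 6.

0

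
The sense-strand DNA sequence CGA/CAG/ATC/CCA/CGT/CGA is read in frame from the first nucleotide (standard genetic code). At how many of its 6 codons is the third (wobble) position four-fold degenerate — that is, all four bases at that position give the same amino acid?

4

Codon 1 CGA (Arg): third position 4-fold.
Codon 2 CAG (Gln): third position 2-fold.
Codon 3 ATC (Ile): third position 3-fold.
Codon 4 CCA (Pro): third position 4-fold.
Codon 5 CGT (Arg): third position 4-fold.
Codon 6 CGA (Arg): third position 4-fold.
Four-fold degenerate third positions: 4.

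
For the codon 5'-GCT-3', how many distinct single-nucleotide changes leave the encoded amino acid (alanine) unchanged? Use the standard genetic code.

3

Position 1: none → 0 synonymous.
Position 2: none → 0 synonymous.
Position 3: GCC, GCA, GCG → 3 synonymous.
Total: 0 + 0 + 3 = 3.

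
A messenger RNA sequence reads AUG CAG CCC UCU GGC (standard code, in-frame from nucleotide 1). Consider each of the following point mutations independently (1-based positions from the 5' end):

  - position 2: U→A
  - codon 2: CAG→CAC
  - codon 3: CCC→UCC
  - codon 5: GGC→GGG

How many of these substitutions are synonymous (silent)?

1

Codon 1: AUG (Met) → AAG (Lys) — missense.
Codon 2: CAG (Gln) → CAC (His) — missense.
Codon 3: CCC (Pro) → UCC (Ser) — missense.
Codon 5: GGC (Gly) → GGG (Gly) — synonymous.
Synonymous: 1 of 4.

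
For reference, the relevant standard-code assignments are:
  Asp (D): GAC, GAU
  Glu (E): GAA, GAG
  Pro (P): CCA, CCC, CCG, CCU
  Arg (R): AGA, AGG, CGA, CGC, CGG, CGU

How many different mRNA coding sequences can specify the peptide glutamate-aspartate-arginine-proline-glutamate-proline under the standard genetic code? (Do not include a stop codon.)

768

Glu: 2 codons.
Asp: 2 codons.
Arg: 6 codons.
Pro: 4 codons.
Glu: 2 codons.
Pro: 4 codons.
2 × 2 × 6 × 4 × 2 × 4 = 768.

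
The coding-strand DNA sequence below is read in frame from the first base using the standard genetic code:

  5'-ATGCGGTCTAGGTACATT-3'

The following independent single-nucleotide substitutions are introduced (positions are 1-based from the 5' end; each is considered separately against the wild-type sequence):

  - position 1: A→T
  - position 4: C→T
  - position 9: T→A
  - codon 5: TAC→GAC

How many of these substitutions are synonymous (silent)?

1

Codon 1: ATG (Met) → TTG (Leu) — missense.
Codon 2: CGG (Arg) → TGG (Trp) — missense.
Codon 3: TCT (Ser) → TCA (Ser) — synonymous.
Codon 5: TAC (Tyr) → GAC (Asp) — missense.
Synonymous: 1 of 4.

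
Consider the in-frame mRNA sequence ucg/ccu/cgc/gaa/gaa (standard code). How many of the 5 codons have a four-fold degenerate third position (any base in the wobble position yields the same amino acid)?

Codon 1 UCG (Ser): third position 4-fold.
Codon 2 CCU (Pro): third position 4-fold.
Codon 3 CGC (Arg): third position 4-fold.
Codon 4 GAA (Glu): third position 2-fold.
Codon 5 GAA (Glu): third position 2-fold.
Four-fold degenerate third positions: 3.

3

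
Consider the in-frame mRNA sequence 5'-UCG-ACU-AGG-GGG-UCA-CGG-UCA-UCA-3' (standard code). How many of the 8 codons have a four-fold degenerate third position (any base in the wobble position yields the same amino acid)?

Codon 1 UCG (Ser): third position 4-fold.
Codon 2 ACU (Thr): third position 4-fold.
Codon 3 AGG (Arg): third position 2-fold.
Codon 4 GGG (Gly): third position 4-fold.
Codon 5 UCA (Ser): third position 4-fold.
Codon 6 CGG (Arg): third position 4-fold.
Codon 7 UCA (Ser): third position 4-fold.
Codon 8 UCA (Ser): third position 4-fold.
Four-fold degenerate third positions: 7.

7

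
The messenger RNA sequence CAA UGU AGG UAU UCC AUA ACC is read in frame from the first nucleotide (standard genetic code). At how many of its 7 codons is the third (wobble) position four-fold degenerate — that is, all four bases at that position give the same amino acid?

2

Codon 1 CAA (Gln): third position 2-fold.
Codon 2 UGU (Cys): third position 2-fold.
Codon 3 AGG (Arg): third position 2-fold.
Codon 4 UAU (Tyr): third position 2-fold.
Codon 5 UCC (Ser): third position 4-fold.
Codon 6 AUA (Ile): third position 3-fold.
Codon 7 ACC (Thr): third position 4-fold.
Four-fold degenerate third positions: 2.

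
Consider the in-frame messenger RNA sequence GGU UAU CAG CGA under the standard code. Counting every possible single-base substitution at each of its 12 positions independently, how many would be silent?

9

Codon 1 (GGU, Gly): 3 synonymous substitutions.
Codon 2 (UAU, Tyr): 1 synonymous substitution.
Codon 3 (CAG, Gln): 1 synonymous substitution.
Codon 4 (CGA, Arg): 4 synonymous substitutions.
Total: 3 + 1 + 1 + 4 = 9.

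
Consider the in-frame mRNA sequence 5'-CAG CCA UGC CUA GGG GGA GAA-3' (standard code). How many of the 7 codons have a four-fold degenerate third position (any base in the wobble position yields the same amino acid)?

4

Codon 1 CAG (Gln): third position 2-fold.
Codon 2 CCA (Pro): third position 4-fold.
Codon 3 UGC (Cys): third position 2-fold.
Codon 4 CUA (Leu): third position 4-fold.
Codon 5 GGG (Gly): third position 4-fold.
Codon 6 GGA (Gly): third position 4-fold.
Codon 7 GAA (Glu): third position 2-fold.
Four-fold degenerate third positions: 4.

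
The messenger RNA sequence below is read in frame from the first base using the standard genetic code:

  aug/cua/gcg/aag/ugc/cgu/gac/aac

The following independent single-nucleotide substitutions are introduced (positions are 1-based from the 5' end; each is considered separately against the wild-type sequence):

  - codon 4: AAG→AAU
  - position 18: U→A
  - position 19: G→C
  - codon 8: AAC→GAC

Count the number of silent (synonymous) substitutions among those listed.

Codon 4: AAG (Lys) → AAU (Asn) — missense.
Codon 6: CGU (Arg) → CGA (Arg) — synonymous.
Codon 7: GAC (Asp) → CAC (His) — missense.
Codon 8: AAC (Asn) → GAC (Asp) — missense.
Synonymous: 1 of 4.

1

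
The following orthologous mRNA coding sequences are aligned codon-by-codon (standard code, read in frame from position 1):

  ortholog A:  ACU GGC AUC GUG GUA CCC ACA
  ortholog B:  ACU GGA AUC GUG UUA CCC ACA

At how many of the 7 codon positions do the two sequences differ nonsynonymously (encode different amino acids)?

1

Codon 1: ACU Thr / ACU Thr — identical.
Codon 2: GGC Gly / GGA Gly — synonymous.
Codon 3: AUC Ile / AUC Ile — identical.
Codon 4: GUG Val / GUG Val — identical.
Codon 5: GUA Val / UUA Leu — nonsynonymous.
Codon 6: CCC Pro / CCC Pro — identical.
Codon 7: ACA Thr / ACA Thr — identical.
Nonsynonymous differences: 1.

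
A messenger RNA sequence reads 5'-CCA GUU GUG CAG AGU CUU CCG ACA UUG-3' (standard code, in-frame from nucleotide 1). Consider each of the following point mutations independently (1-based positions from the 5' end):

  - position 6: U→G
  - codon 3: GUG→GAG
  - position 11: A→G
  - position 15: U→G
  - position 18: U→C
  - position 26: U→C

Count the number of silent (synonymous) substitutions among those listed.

Codon 2: GUU (Val) → GUG (Val) — synonymous.
Codon 3: GUG (Val) → GAG (Glu) — missense.
Codon 4: CAG (Gln) → CGG (Arg) — missense.
Codon 5: AGU (Ser) → AGG (Arg) — missense.
Codon 6: CUU (Leu) → CUC (Leu) — synonymous.
Codon 9: UUG (Leu) → UCG (Ser) — missense.
Synonymous: 2 of 6.

2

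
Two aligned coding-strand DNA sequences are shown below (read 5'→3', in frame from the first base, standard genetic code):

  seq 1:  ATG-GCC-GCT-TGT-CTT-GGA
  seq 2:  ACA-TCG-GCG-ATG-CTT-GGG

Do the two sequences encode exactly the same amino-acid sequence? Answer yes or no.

Codon 1: ATG Met / ACA Thr — nonsynonymous.
Codon 2: GCC Ala / TCG Ser — nonsynonymous.
Codon 3: GCT Ala / GCG Ala — synonymous.
Codon 4: TGT Cys / ATG Met — nonsynonymous.
Codon 5: CTT Leu / CTT Leu — identical.
Codon 6: GGA Gly / GGG Gly — synonymous.
Nonsynonymous differences: 3 → different protein.

no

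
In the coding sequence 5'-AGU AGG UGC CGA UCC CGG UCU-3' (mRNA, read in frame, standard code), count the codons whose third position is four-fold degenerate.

4

Codon 1 AGU (Ser): third position 2-fold.
Codon 2 AGG (Arg): third position 2-fold.
Codon 3 UGC (Cys): third position 2-fold.
Codon 4 CGA (Arg): third position 4-fold.
Codon 5 UCC (Ser): third position 4-fold.
Codon 6 CGG (Arg): third position 4-fold.
Codon 7 UCU (Ser): third position 4-fold.
Four-fold degenerate third positions: 4.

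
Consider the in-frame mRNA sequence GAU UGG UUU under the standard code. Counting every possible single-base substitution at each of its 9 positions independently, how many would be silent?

Codon 1 (GAU, Asp): 1 synonymous substitution.
Codon 2 (UGG, Trp): 0 synonymous substitutions.
Codon 3 (UUU, Phe): 1 synonymous substitution.
Total: 1 + 0 + 1 = 2.

2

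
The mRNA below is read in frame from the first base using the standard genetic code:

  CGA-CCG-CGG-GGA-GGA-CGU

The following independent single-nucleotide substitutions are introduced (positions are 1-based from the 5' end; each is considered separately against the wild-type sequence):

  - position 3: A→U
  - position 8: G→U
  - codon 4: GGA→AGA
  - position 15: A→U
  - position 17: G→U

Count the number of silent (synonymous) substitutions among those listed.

Codon 1: CGA (Arg) → CGU (Arg) — synonymous.
Codon 3: CGG (Arg) → CUG (Leu) — missense.
Codon 4: GGA (Gly) → AGA (Arg) — missense.
Codon 5: GGA (Gly) → GGU (Gly) — synonymous.
Codon 6: CGU (Arg) → CUU (Leu) — missense.
Synonymous: 2 of 5.

2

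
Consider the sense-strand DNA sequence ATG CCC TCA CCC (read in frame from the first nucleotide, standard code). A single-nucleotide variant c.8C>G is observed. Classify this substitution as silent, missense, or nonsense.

nonsense

Position 8 falls in codon 3: TCA → Ser.
After the substitution the codon is TGA → Stop.
The new codon is a stop codon, so this is a nonsense mutation.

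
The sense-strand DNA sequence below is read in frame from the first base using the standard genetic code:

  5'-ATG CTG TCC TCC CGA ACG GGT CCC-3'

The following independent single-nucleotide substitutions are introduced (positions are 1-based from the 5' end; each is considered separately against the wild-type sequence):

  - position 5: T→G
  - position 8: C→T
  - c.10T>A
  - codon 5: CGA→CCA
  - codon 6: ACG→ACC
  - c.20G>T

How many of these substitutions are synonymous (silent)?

Codon 2: CTG (Leu) → CGG (Arg) — missense.
Codon 3: TCC (Ser) → TTC (Phe) — missense.
Codon 4: TCC (Ser) → ACC (Thr) — missense.
Codon 5: CGA (Arg) → CCA (Pro) — missense.
Codon 6: ACG (Thr) → ACC (Thr) — synonymous.
Codon 7: GGT (Gly) → GTT (Val) — missense.
Synonymous: 1 of 6.

1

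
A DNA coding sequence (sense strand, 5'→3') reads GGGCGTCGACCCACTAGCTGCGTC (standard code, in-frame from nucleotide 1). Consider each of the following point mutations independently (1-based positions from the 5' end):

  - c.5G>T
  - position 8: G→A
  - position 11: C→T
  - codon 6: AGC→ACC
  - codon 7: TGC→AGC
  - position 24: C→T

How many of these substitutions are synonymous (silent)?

1

Codon 2: CGT (Arg) → CTT (Leu) — missense.
Codon 3: CGA (Arg) → CAA (Gln) — missense.
Codon 4: CCC (Pro) → CTC (Leu) — missense.
Codon 6: AGC (Ser) → ACC (Thr) — missense.
Codon 7: TGC (Cys) → AGC (Ser) — missense.
Codon 8: GTC (Val) → GTT (Val) — synonymous.
Synonymous: 1 of 6.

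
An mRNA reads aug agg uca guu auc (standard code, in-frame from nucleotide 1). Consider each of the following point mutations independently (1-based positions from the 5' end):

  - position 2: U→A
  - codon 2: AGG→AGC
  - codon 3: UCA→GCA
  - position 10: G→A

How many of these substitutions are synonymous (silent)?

Codon 1: AUG (Met) → AAG (Lys) — missense.
Codon 2: AGG (Arg) → AGC (Ser) — missense.
Codon 3: UCA (Ser) → GCA (Ala) — missense.
Codon 4: GUU (Val) → AUU (Ile) — missense.
Synonymous: 0 of 4.

0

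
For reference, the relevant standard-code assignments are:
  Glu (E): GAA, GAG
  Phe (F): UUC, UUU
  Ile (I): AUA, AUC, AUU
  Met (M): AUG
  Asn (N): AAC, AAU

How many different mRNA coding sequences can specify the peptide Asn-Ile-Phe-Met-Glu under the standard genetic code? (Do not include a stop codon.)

Asn: 2 codons.
Ile: 3 codons.
Phe: 2 codons.
Met: 1 codon.
Glu: 2 codons.
2 × 3 × 2 × 1 × 2 = 24.

24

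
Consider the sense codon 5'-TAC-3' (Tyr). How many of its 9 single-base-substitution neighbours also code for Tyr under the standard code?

1

Position 1: none → 0 synonymous.
Position 2: none → 0 synonymous.
Position 3: TAT → 1 synonymous.
Total: 0 + 0 + 1 = 1.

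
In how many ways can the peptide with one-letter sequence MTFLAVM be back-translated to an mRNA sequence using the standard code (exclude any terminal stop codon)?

Met: 1 codon.
Thr: 4 codons.
Phe: 2 codons.
Leu: 6 codons.
Ala: 4 codons.
Val: 4 codons.
Met: 1 codon.
1 × 4 × 2 × 6 × 4 × 4 × 1 = 768.

768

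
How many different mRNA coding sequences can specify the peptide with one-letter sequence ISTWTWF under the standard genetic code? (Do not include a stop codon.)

Ile: 3 codons.
Ser: 6 codons.
Thr: 4 codons.
Trp: 1 codon.
Thr: 4 codons.
Trp: 1 codon.
Phe: 2 codons.
3 × 6 × 4 × 1 × 4 × 1 × 2 = 576.

576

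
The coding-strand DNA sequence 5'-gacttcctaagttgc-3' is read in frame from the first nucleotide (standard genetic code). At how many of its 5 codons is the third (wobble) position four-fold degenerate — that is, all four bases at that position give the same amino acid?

Codon 1 GAC (Asp): third position 2-fold.
Codon 2 TTC (Phe): third position 2-fold.
Codon 3 CTA (Leu): third position 4-fold.
Codon 4 AGT (Ser): third position 2-fold.
Codon 5 TGC (Cys): third position 2-fold.
Four-fold degenerate third positions: 1.

1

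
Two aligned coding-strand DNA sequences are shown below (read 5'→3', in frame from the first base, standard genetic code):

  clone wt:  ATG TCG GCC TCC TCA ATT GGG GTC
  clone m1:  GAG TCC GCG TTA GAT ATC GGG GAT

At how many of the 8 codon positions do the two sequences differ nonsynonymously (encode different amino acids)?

4

Codon 1: ATG Met / GAG Glu — nonsynonymous.
Codon 2: TCG Ser / TCC Ser — synonymous.
Codon 3: GCC Ala / GCG Ala — synonymous.
Codon 4: TCC Ser / TTA Leu — nonsynonymous.
Codon 5: TCA Ser / GAT Asp — nonsynonymous.
Codon 6: ATT Ile / ATC Ile — synonymous.
Codon 7: GGG Gly / GGG Gly — identical.
Codon 8: GTC Val / GAT Asp — nonsynonymous.
Nonsynonymous differences: 4.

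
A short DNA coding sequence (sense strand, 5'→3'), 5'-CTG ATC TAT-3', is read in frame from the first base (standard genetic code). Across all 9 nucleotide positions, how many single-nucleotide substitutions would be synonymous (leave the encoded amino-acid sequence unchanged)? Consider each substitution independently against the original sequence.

7

Codon 1 (CTG, Leu): 4 synonymous substitutions.
Codon 2 (ATC, Ile): 2 synonymous substitutions.
Codon 3 (TAT, Tyr): 1 synonymous substitution.
Total: 4 + 2 + 1 = 7.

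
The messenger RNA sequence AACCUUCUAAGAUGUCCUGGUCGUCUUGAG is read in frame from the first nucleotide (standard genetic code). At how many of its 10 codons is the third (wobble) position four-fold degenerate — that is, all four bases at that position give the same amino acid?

6

Codon 1 AAC (Asn): third position 2-fold.
Codon 2 CUU (Leu): third position 4-fold.
Codon 3 CUA (Leu): third position 4-fold.
Codon 4 AGA (Arg): third position 2-fold.
Codon 5 UGU (Cys): third position 2-fold.
Codon 6 CCU (Pro): third position 4-fold.
Codon 7 GGU (Gly): third position 4-fold.
Codon 8 CGU (Arg): third position 4-fold.
Codon 9 CUU (Leu): third position 4-fold.
Codon 10 GAG (Glu): third position 2-fold.
Four-fold degenerate third positions: 6.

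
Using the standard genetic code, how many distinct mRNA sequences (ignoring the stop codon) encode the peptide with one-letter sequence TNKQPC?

Thr: 4 codons.
Asn: 2 codons.
Lys: 2 codons.
Gln: 2 codons.
Pro: 4 codons.
Cys: 2 codons.
4 × 2 × 2 × 2 × 4 × 2 = 256.

256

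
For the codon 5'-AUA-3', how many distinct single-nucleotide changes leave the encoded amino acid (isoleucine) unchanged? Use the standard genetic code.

2

Position 1: none → 0 synonymous.
Position 2: none → 0 synonymous.
Position 3: AUU, AUC → 2 synonymous.
Total: 0 + 0 + 2 = 2.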